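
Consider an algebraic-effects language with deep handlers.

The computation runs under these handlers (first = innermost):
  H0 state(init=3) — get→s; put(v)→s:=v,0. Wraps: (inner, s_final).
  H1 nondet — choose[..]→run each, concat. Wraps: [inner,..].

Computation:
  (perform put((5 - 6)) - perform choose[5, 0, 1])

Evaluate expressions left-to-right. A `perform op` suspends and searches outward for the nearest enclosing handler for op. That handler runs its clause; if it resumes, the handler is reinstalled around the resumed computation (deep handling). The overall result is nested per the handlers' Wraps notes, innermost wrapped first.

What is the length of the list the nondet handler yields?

Evaluation trace:
put(-1) @ H0 ⇒ s:=-1
choose[5, 0, 1] @ H1
  branch[0] choose=5:
    H0 returns (-5, -1)
    H1 returns [(-5, -1)]
  branch[1] choose=0:
    H0 returns (0, -1)
    H1 returns [(0, -1)]
  branch[2] choose=1:
    H0 returns (-1, -1)
    H1 returns [(-1, -1)]
= [(-5, -1), (0, -1), (-1, -1)]

Answer: 3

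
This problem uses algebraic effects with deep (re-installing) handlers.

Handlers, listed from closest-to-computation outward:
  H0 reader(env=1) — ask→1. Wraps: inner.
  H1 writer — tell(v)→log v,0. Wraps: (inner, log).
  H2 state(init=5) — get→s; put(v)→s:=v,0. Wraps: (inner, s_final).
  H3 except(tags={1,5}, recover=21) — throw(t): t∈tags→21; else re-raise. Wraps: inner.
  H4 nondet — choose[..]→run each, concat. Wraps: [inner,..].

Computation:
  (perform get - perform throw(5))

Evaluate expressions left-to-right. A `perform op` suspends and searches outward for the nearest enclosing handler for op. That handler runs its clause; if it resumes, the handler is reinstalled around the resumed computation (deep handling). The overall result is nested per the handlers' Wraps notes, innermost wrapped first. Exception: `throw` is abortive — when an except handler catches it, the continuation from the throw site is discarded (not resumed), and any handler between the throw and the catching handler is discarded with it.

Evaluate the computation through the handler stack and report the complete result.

Step-by-step:
get @ H2 ⇒ 5
throw(5) @ H3 caught ⇒ 21
H4 returns [21]
= [21]

Answer: [21]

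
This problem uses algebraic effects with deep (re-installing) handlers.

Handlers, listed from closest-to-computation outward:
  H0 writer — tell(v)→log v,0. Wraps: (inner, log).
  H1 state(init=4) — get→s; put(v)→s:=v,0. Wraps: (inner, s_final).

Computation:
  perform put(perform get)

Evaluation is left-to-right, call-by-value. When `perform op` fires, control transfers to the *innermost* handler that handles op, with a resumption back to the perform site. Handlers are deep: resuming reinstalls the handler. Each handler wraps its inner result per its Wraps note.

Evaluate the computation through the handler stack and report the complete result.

Answer: ((0, ()), 4)

Evaluation trace:
get @ H1 ⇒ 4
put(4) @ H1 ⇒ s:=4
H0 returns (0, ())
H1 returns ((0, ()), 4)
= ((0, ()), 4)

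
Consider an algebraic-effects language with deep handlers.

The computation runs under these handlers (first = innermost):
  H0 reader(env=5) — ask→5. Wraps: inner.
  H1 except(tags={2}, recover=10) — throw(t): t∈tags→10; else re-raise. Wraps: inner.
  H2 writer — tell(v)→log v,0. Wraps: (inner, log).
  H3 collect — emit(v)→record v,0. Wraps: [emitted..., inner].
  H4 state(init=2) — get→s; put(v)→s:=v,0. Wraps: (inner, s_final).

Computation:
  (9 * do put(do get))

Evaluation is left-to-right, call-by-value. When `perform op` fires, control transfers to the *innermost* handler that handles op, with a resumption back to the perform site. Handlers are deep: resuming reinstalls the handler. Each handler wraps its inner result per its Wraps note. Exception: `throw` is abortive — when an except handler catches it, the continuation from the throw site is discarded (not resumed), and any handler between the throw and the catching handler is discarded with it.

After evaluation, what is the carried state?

Evaluation trace:
get @ H4 ⇒ 2
put(2) @ H4 ⇒ s:=2
H0 returns 0
H1 returns 0
H2 returns (0, ())
H3 returns [(0, ())]
H4 returns ([(0, ())], 2)
= ([(0, ())], 2)

Answer: 2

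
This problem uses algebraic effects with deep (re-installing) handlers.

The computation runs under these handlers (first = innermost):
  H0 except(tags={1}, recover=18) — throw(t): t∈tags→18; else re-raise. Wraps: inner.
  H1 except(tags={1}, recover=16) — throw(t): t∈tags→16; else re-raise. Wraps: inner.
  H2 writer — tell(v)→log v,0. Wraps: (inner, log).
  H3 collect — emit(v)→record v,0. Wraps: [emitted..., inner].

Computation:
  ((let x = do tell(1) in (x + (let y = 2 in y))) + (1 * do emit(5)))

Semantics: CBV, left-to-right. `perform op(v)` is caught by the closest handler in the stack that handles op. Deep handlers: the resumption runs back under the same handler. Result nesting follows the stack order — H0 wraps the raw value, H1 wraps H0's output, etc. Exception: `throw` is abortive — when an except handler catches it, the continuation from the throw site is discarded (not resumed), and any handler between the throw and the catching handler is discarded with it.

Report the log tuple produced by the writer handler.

Working:
tell(1) @ H2 ⇒ log+=1
emit(5) @ H3 ⇒ out+=5
H0 returns 2
H1 returns 2
H2 returns (2, (1))
H3 returns [5, (2, (1))]
= [5, (2, (1))]

Answer: (1)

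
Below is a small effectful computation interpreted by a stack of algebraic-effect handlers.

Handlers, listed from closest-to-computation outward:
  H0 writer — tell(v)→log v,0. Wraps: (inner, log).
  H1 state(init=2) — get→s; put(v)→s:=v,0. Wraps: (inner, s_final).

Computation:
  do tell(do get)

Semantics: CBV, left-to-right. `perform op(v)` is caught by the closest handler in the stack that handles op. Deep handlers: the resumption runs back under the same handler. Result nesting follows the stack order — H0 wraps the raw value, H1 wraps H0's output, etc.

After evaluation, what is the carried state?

Evaluation trace:
get @ H1 ⇒ 2
tell(2) @ H0 ⇒ log+=2
H0 returns (0, (2))
H1 returns ((0, (2)), 2)
= ((0, (2)), 2)

Answer: 2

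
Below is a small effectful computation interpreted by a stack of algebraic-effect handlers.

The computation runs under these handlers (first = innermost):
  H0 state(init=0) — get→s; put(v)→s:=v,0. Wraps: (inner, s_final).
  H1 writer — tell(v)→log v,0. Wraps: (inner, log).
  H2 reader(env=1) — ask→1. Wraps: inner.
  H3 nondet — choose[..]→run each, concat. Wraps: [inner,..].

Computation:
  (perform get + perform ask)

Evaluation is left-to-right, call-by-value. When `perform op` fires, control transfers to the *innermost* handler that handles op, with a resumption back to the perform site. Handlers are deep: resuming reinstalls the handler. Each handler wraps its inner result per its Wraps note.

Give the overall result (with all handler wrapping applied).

Answer: [((1, 0), ())]

Evaluation trace:
get @ H0 ⇒ 0
ask @ H2 ⇒ 1
H0 returns (1, 0)
H1 returns ((1, 0), ())
H2 returns ((1, 0), ())
H3 returns [((1, 0), ())]
= [((1, 0), ())]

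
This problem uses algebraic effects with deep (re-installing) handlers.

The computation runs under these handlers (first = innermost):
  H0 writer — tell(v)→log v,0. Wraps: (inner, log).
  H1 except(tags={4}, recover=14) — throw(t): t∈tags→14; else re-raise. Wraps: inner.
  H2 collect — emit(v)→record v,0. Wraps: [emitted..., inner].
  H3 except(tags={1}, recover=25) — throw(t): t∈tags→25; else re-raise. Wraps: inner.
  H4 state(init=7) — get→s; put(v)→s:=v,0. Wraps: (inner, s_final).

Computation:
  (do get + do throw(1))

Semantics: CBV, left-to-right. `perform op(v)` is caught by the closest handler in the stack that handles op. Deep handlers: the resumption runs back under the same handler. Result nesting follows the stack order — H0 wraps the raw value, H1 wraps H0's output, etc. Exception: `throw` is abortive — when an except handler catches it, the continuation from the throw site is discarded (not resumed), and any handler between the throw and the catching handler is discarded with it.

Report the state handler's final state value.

Step-by-step:
get @ H4 ⇒ 7
throw(1) @ H1 re-raised
throw(1) @ H3 caught ⇒ 25
H4 returns (25, 7)
= (25, 7)

Answer: 7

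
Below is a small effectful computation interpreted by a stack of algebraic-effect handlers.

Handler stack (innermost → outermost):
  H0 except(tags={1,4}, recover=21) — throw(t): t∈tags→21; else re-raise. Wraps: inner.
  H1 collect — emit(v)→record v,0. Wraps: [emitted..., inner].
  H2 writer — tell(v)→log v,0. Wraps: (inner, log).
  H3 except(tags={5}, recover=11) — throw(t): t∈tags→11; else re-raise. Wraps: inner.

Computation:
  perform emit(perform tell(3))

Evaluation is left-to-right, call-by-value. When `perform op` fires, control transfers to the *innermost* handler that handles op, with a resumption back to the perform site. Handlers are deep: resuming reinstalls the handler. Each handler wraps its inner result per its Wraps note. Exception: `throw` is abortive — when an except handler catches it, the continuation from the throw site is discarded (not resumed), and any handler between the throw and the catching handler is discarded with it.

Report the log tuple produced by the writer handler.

Answer: (3)

Evaluation trace:
tell(3) @ H2 ⇒ log+=3
emit(0) @ H1 ⇒ out+=0
H0 returns 0
H1 returns [0, 0]
H2 returns ([0, 0], (3))
H3 returns ([0, 0], (3))
= ([0, 0], (3))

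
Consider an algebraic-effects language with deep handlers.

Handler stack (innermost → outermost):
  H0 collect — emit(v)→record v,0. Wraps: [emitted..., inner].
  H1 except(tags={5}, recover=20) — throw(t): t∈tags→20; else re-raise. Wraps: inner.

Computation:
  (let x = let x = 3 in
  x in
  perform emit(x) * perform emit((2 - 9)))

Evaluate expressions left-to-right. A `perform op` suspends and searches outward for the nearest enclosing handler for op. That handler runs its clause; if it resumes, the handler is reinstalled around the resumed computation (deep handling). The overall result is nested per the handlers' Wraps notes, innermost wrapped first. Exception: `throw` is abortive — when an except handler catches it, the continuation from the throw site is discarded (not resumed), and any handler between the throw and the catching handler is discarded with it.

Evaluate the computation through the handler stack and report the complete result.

Evaluation trace:
emit(3) @ H0 ⇒ out+=3
emit(-7) @ H0 ⇒ out+=-7
H0 returns [3, -7, 0]
H1 returns [3, -7, 0]
= [3, -7, 0]

Answer: [3, -7, 0]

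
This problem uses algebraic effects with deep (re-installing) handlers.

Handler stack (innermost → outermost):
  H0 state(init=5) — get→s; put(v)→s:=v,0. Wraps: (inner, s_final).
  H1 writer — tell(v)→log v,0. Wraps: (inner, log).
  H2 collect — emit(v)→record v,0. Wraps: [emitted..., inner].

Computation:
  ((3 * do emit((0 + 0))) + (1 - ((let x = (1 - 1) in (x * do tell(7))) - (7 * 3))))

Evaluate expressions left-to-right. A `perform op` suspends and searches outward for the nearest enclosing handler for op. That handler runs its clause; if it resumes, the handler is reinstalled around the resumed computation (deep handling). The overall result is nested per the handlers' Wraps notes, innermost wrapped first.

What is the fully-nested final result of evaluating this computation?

Evaluation trace:
emit(0) @ H2 ⇒ out+=0
tell(7) @ H1 ⇒ log+=7
H0 returns (22, 5)
H1 returns ((22, 5), (7))
H2 returns [0, ((22, 5), (7))]
= [0, ((22, 5), (7))]

Answer: [0, ((22, 5), (7))]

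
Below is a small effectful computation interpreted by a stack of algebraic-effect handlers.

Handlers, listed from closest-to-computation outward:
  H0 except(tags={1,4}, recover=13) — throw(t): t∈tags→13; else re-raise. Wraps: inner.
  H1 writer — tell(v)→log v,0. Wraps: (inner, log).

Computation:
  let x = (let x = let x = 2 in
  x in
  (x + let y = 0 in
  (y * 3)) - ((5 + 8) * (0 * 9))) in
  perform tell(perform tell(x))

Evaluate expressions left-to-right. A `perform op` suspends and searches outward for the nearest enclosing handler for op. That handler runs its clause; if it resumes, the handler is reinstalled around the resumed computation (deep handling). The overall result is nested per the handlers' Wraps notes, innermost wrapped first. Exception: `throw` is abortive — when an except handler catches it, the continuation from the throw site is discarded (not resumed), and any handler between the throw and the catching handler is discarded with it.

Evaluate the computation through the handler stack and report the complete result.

Answer: (0, (2, 0))

Working:
tell(2) @ H1 ⇒ log+=2
tell(0) @ H1 ⇒ log+=0
H0 returns 0
H1 returns (0, (2, 0))
= (0, (2, 0))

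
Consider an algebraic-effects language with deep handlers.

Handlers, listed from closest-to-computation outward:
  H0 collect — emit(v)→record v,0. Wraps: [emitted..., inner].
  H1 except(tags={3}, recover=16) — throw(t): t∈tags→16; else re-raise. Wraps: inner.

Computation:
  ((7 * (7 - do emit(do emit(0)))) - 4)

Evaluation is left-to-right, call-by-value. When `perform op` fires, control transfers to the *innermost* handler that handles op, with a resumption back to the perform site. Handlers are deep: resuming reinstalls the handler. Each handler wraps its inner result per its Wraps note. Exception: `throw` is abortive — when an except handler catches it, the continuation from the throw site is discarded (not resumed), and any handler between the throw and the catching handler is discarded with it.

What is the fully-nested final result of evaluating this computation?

Evaluation trace:
emit(0) @ H0 ⇒ out+=0
emit(0) @ H0 ⇒ out+=0
H0 returns [0, 0, 45]
H1 returns [0, 0, 45]
= [0, 0, 45]

Answer: [0, 0, 45]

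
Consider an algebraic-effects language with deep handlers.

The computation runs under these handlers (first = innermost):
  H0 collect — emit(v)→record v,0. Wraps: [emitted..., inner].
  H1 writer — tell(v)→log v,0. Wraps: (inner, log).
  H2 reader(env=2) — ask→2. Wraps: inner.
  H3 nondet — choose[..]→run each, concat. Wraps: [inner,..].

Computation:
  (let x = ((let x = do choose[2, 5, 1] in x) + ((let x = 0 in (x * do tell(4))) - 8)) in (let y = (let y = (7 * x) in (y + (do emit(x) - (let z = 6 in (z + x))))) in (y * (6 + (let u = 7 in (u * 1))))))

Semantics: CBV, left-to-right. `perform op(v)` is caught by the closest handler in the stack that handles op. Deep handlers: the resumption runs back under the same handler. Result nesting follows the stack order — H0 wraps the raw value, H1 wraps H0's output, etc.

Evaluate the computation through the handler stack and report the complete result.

Evaluation trace:
choose[2, 5, 1] @ H3
  branch[0] choose=2:
    tell(4) @ H1 ⇒ log+=4
    emit(-6) @ H0 ⇒ out+=-6
    H0 returns [-6, -546]
    H1 returns ([-6, -546], (4))
    H2 returns ([-6, -546], (4))
    H3 returns [([-6, -546], (4))]
  branch[1] choose=5:
    tell(4) @ H1 ⇒ log+=4
    emit(-3) @ H0 ⇒ out+=-3
    H0 returns [-3, -312]
    H1 returns ([-3, -312], (4))
    H2 returns ([-3, -312], (4))
    H3 returns [([-3, -312], (4))]
  branch[2] choose=1:
    tell(4) @ H1 ⇒ log+=4
    emit(-7) @ H0 ⇒ out+=-7
    H0 returns [-7, -624]
    H1 returns ([-7, -624], (4))
    H2 returns ([-7, -624], (4))
    H3 returns [([-7, -624], (4))]
= [([-6, -546], (4)), ([-3, -312], (4)), ([-7, -624], (4))]

Answer: [([-6, -546], (4)), ([-3, -312], (4)), ([-7, -624], (4))]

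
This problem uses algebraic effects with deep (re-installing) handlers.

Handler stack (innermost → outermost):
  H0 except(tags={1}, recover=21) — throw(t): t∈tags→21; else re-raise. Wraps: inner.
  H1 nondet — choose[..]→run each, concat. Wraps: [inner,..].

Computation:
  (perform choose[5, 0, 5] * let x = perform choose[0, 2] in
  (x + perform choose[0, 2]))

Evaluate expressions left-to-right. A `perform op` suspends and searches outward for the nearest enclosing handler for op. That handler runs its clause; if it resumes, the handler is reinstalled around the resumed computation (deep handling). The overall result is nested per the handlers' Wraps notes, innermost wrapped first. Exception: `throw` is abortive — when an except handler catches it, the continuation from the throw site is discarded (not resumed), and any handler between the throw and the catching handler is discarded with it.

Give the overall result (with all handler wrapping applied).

Answer: [0, 10, 10, 20, 0, 0, 0, 0, 0, 10, 10, 20]

Evaluation trace:
choose[5, 0, 5] @ H1
  branch[0] choose=5:
    choose[0, 2] @ H1
      branch[0] choose=0:
        choose[0, 2] @ H1
          branch[0] choose=0:
            H0 returns 0
            H1 returns [0]
          branch[1] choose=2:
            H0 returns 10
            H1 returns [10]
      branch[1] choose=2:
        choose[0, 2] @ H1
          branch[0] choose=0:
            H0 returns 10
            H1 returns [10]
          branch[1] choose=2:
            H0 returns 20
            H1 returns [20]
  branch[1] choose=0:
    choose[0, 2] @ H1
      branch[0] choose=0:
        choose[0, 2] @ H1
          branch[0] choose=0:
            H0 returns 0
            H1 returns [0]
          branch[1] choose=2:
            H0 returns 0
            H1 returns [0]
      branch[1] choose=2:
        choose[0, 2] @ H1
          branch[0] choose=0:
            H0 returns 0
            H1 returns [0]
          branch[1] choose=2:
            H0 returns 0
            H1 returns [0]
  branch[2] choose=5:
    choose[0, 2] @ H1
      branch[0] choose=0:
        choose[0, 2] @ H1
          branch[0] choose=0:
            H0 returns 0
            H1 returns [0]
          branch[1] choose=2:
            H0 returns 10
            H1 returns [10]
      branch[1] choose=2:
        choose[0, 2] @ H1
          branch[0] choose=0:
            H0 returns 10
            H1 returns [10]
          branch[1] choose=2:
            H0 returns 20
            H1 returns [20]
= [0, 10, 10, 20, 0, 0, 0, 0, 0, 10, 10, 20]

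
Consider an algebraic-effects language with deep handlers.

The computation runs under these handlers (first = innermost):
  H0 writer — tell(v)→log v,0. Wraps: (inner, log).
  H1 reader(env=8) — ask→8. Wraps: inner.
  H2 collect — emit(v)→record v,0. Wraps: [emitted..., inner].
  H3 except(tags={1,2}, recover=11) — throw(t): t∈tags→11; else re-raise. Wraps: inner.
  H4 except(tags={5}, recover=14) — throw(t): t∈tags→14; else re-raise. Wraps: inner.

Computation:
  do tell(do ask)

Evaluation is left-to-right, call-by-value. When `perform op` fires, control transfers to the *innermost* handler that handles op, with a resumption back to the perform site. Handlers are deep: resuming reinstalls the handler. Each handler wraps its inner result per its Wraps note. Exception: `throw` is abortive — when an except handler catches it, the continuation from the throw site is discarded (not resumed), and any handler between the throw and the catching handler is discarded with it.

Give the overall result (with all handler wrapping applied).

Answer: [(0, (8))]

Step-by-step:
ask @ H1 ⇒ 8
tell(8) @ H0 ⇒ log+=8
H0 returns (0, (8))
H1 returns (0, (8))
H2 returns [(0, (8))]
H3 returns [(0, (8))]
H4 returns [(0, (8))]
= [(0, (8))]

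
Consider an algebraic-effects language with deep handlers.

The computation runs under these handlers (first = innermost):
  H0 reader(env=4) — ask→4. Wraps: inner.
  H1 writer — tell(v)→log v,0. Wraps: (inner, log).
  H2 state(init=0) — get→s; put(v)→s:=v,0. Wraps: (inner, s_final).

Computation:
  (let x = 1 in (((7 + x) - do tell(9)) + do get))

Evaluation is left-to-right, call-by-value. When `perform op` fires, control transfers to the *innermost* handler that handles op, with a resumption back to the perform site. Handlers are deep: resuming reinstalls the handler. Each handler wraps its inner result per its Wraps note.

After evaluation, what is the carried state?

Evaluation trace:
tell(9) @ H1 ⇒ log+=9
get @ H2 ⇒ 0
H0 returns 8
H1 returns (8, (9))
H2 returns ((8, (9)), 0)
= ((8, (9)), 0)

Answer: 0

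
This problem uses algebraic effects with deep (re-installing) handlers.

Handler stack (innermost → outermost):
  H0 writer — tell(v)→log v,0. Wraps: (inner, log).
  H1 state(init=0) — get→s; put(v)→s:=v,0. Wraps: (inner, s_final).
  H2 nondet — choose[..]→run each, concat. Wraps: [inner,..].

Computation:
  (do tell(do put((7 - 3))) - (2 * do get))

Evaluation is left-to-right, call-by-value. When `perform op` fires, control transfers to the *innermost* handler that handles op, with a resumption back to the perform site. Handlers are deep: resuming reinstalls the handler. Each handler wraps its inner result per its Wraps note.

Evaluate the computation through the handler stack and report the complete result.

Answer: [((-8, (0)), 4)]

Step-by-step:
put(4) @ H1 ⇒ s:=4
tell(0) @ H0 ⇒ log+=0
get @ H1 ⇒ 4
H0 returns (-8, (0))
H1 returns ((-8, (0)), 4)
H2 returns [((-8, (0)), 4)]
= [((-8, (0)), 4)]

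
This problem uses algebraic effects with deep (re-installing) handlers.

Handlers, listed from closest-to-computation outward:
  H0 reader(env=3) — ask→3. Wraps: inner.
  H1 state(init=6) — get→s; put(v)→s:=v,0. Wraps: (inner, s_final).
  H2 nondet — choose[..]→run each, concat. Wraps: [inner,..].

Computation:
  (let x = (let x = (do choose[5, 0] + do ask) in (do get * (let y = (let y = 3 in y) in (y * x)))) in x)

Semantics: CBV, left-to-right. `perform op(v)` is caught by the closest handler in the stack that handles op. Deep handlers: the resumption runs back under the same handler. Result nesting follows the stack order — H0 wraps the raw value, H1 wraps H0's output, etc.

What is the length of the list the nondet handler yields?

Answer: 2

Working:
choose[5, 0] @ H2
  branch[0] choose=5:
    ask @ H0 ⇒ 3
    get @ H1 ⇒ 6
    H0 returns 144
    H1 returns (144, 6)
    H2 returns [(144, 6)]
  branch[1] choose=0:
    ask @ H0 ⇒ 3
    get @ H1 ⇒ 6
    H0 returns 54
    H1 returns (54, 6)
    H2 returns [(54, 6)]
= [(144, 6), (54, 6)]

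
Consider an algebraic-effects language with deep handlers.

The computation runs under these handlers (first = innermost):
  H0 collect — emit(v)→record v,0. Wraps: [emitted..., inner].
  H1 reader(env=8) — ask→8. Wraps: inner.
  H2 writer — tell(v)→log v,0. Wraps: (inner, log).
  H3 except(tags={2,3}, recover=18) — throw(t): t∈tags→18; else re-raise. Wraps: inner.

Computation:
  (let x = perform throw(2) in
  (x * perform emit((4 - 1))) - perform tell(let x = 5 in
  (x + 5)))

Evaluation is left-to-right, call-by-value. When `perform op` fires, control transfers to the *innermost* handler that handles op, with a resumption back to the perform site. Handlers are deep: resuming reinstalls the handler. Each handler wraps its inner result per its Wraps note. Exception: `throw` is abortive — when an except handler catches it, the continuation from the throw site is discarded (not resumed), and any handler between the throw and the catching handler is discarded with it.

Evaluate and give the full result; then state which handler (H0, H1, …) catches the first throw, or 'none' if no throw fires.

Evaluation trace:
throw(2) @ H3 caught ⇒ 18
= 18

Answer: 18 ; first throw caught by: H3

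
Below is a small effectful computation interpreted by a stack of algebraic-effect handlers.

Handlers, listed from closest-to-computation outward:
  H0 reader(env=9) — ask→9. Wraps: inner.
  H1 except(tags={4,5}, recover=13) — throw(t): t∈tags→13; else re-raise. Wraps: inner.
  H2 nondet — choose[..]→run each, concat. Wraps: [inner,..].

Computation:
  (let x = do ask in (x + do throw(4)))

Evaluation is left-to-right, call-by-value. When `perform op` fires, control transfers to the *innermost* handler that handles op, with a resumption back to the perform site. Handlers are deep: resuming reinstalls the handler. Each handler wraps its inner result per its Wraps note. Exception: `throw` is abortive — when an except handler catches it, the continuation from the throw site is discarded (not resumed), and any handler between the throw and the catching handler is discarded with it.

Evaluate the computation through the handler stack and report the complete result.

Answer: [13]

Evaluation trace:
ask @ H0 ⇒ 9
throw(4) @ H1 caught ⇒ 13
H2 returns [13]
= [13]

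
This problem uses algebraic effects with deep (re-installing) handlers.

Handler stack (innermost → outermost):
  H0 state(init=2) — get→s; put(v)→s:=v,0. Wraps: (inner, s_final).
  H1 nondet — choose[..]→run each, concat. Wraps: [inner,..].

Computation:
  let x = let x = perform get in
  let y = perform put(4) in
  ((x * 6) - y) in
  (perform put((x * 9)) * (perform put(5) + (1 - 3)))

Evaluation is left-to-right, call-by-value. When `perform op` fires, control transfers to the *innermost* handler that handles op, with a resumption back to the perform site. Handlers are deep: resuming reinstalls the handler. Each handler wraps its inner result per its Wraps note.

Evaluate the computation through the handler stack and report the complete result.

Working:
get @ H0 ⇒ 2
put(4) @ H0 ⇒ s:=4
put(108) @ H0 ⇒ s:=108
put(5) @ H0 ⇒ s:=5
H0 returns (0, 5)
H1 returns [(0, 5)]
= [(0, 5)]

Answer: [(0, 5)]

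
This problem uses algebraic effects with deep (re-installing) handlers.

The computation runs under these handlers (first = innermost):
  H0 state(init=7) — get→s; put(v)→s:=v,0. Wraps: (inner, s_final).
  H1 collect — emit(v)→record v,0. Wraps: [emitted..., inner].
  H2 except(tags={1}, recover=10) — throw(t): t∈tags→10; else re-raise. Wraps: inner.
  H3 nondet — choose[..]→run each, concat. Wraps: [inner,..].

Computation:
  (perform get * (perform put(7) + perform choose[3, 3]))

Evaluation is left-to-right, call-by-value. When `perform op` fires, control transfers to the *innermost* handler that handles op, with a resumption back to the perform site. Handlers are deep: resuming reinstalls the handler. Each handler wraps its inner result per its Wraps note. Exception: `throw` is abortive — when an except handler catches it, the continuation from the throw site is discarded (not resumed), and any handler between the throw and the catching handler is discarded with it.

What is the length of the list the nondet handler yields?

Step-by-step:
get @ H0 ⇒ 7
put(7) @ H0 ⇒ s:=7
choose[3, 3] @ H3
  branch[0] choose=3:
    H0 returns (21, 7)
    H1 returns [(21, 7)]
    H2 returns [(21, 7)]
    H3 returns [[(21, 7)]]
  branch[1] choose=3:
    H0 returns (21, 7)
    H1 returns [(21, 7)]
    H2 returns [(21, 7)]
    H3 returns [[(21, 7)]]
= [[(21, 7)], [(21, 7)]]

Answer: 2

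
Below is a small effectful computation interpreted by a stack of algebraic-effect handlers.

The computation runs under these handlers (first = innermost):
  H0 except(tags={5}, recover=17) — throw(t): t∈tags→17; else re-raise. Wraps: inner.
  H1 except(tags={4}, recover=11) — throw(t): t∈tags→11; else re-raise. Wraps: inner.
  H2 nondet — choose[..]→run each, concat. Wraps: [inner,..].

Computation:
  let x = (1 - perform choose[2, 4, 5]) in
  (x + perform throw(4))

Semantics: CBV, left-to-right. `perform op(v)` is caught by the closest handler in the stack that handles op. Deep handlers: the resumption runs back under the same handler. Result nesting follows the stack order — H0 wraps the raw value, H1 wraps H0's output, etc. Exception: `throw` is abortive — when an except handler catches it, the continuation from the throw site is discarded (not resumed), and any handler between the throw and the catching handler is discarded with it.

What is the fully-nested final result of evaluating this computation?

Working:
choose[2, 4, 5] @ H2
  branch[0] choose=2:
    throw(4) @ H0 re-raised
    throw(4) @ H1 caught ⇒ 11
    H2 returns [11]
  branch[1] choose=4:
    throw(4) @ H0 re-raised
    throw(4) @ H1 caught ⇒ 11
    H2 returns [11]
  branch[2] choose=5:
    throw(4) @ H0 re-raised
    throw(4) @ H1 caught ⇒ 11
    H2 returns [11]
= [11, 11, 11]

Answer: [11, 11, 11]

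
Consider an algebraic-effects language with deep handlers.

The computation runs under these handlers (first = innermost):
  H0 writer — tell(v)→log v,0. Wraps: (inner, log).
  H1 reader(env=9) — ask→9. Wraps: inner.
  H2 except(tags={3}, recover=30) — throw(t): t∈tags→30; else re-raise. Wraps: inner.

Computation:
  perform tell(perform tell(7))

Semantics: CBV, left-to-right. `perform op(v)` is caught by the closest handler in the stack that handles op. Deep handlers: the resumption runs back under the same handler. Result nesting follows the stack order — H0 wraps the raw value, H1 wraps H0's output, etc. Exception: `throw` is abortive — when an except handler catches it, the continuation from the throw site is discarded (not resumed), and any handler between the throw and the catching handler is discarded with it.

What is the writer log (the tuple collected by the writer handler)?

Step-by-step:
tell(7) @ H0 ⇒ log+=7
tell(0) @ H0 ⇒ log+=0
H0 returns (0, (7, 0))
H1 returns (0, (7, 0))
H2 returns (0, (7, 0))
= (0, (7, 0))

Answer: (7, 0)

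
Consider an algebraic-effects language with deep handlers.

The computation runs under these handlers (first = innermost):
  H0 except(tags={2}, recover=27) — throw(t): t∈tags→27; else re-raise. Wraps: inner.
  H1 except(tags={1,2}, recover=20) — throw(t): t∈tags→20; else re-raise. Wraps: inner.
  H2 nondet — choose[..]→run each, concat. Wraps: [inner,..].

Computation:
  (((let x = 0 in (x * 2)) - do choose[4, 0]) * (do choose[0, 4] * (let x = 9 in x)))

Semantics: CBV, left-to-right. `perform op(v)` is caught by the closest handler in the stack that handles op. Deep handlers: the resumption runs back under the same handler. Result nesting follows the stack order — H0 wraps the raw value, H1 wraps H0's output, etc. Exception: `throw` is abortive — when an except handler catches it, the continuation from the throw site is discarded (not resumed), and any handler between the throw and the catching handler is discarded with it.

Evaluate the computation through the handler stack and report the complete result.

Evaluation trace:
choose[4, 0] @ H2
  branch[0] choose=4:
    choose[0, 4] @ H2
      branch[0] choose=0:
        H0 returns 0
        H1 returns 0
        H2 returns [0]
      branch[1] choose=4:
        H0 returns -144
        H1 returns -144
        H2 returns [-144]
  branch[1] choose=0:
    choose[0, 4] @ H2
      branch[0] choose=0:
        H0 returns 0
        H1 returns 0
        H2 returns [0]
      branch[1] choose=4:
        H0 returns 0
        H1 returns 0
        H2 returns [0]
= [0, -144, 0, 0]

Answer: [0, -144, 0, 0]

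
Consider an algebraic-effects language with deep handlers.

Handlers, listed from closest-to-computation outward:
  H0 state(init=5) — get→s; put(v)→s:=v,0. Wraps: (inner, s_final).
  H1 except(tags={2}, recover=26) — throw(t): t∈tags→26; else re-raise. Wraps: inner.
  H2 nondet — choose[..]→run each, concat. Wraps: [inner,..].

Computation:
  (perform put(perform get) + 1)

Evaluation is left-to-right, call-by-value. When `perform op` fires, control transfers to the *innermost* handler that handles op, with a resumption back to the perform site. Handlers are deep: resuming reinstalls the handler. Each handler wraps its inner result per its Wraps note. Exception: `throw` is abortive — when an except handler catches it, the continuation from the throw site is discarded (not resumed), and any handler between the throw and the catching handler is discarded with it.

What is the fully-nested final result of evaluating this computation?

Answer: [(1, 5)]

Working:
get @ H0 ⇒ 5
put(5) @ H0 ⇒ s:=5
H0 returns (1, 5)
H1 returns (1, 5)
H2 returns [(1, 5)]
= [(1, 5)]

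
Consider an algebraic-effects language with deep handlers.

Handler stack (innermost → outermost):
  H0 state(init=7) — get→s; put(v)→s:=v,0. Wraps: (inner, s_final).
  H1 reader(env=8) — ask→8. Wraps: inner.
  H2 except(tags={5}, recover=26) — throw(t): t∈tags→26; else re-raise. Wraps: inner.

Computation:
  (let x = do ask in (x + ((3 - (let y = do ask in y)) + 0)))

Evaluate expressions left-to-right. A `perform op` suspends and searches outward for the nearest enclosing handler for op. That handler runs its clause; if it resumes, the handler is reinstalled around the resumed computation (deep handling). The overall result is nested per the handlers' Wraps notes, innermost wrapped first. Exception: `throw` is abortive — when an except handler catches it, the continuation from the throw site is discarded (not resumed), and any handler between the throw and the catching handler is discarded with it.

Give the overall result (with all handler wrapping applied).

Evaluation trace:
ask @ H1 ⇒ 8
ask @ H1 ⇒ 8
H0 returns (3, 7)
H1 returns (3, 7)
H2 returns (3, 7)
= (3, 7)

Answer: (3, 7)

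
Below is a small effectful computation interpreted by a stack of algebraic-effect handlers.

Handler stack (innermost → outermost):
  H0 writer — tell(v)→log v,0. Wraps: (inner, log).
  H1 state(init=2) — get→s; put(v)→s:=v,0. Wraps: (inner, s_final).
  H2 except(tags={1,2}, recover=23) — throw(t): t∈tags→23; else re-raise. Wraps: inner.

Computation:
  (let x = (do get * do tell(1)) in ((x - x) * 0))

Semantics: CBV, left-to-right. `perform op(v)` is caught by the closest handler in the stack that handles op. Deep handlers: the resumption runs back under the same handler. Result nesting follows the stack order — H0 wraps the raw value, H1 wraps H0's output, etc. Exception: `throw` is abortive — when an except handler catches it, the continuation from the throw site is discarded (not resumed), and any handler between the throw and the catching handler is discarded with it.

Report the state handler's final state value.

Evaluation trace:
get @ H1 ⇒ 2
tell(1) @ H0 ⇒ log+=1
H0 returns (0, (1))
H1 returns ((0, (1)), 2)
H2 returns ((0, (1)), 2)
= ((0, (1)), 2)

Answer: 2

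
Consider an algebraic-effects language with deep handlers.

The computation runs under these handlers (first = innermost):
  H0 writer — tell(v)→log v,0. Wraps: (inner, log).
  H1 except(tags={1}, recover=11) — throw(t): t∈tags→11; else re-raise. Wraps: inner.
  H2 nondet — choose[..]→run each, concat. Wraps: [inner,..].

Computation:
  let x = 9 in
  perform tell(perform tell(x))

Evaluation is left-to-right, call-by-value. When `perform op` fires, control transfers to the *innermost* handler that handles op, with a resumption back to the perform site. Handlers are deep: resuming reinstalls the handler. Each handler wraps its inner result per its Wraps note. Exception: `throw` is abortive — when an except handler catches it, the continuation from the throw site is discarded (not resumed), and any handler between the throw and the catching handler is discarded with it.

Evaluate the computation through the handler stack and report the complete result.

Working:
tell(9) @ H0 ⇒ log+=9
tell(0) @ H0 ⇒ log+=0
H0 returns (0, (9, 0))
H1 returns (0, (9, 0))
H2 returns [(0, (9, 0))]
= [(0, (9, 0))]

Answer: [(0, (9, 0))]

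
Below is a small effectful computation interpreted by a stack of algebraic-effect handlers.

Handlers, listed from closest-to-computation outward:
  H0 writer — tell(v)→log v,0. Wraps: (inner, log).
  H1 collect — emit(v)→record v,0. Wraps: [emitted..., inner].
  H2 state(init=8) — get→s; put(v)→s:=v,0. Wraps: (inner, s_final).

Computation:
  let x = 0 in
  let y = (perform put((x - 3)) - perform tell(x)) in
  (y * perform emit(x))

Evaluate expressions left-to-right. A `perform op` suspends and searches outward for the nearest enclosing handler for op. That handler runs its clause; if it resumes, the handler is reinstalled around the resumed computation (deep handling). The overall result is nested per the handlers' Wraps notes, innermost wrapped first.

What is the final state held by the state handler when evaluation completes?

Answer: -3

Evaluation trace:
put(-3) @ H2 ⇒ s:=-3
tell(0) @ H0 ⇒ log+=0
emit(0) @ H1 ⇒ out+=0
H0 returns (0, (0))
H1 returns [0, (0, (0))]
H2 returns ([0, (0, (0))], -3)
= ([0, (0, (0))], -3)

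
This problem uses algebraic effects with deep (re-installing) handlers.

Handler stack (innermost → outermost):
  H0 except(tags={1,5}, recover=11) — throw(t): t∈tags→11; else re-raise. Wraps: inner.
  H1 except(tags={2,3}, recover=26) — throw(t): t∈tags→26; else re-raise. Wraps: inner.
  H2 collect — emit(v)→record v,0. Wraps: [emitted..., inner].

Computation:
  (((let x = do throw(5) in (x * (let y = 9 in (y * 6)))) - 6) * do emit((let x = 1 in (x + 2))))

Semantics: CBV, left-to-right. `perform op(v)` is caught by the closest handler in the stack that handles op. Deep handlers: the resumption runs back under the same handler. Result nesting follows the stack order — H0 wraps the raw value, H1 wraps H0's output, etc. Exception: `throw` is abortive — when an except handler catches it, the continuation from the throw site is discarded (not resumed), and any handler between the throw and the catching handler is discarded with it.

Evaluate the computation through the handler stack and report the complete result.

Answer: [11]

Evaluation trace:
throw(5) @ H0 caught ⇒ 11
H1 returns 11
H2 returns [11]
= [11]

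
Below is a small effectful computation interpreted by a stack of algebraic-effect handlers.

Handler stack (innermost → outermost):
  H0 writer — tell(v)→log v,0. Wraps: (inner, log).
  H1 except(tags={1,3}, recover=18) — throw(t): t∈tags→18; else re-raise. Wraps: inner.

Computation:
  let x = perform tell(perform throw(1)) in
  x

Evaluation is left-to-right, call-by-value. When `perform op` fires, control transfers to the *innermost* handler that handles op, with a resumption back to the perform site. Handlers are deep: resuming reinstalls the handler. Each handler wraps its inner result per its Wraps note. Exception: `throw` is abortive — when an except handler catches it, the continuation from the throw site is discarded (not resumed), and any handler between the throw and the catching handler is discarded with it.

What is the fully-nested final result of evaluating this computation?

Answer: 18

Evaluation trace:
throw(1) @ H1 caught ⇒ 18
= 18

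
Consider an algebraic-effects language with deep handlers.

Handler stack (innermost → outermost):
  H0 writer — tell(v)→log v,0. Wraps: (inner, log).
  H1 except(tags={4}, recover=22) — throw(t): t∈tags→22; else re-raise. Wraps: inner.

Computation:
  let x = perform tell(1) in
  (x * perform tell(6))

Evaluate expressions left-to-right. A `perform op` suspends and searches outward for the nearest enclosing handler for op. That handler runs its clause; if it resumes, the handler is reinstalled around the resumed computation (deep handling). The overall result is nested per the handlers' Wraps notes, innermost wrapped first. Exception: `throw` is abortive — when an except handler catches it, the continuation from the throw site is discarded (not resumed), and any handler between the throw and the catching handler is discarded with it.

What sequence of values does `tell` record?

Answer: (1, 6)

Evaluation trace:
tell(1) @ H0 ⇒ log+=1
tell(6) @ H0 ⇒ log+=6
H0 returns (0, (1, 6))
H1 returns (0, (1, 6))
= (0, (1, 6))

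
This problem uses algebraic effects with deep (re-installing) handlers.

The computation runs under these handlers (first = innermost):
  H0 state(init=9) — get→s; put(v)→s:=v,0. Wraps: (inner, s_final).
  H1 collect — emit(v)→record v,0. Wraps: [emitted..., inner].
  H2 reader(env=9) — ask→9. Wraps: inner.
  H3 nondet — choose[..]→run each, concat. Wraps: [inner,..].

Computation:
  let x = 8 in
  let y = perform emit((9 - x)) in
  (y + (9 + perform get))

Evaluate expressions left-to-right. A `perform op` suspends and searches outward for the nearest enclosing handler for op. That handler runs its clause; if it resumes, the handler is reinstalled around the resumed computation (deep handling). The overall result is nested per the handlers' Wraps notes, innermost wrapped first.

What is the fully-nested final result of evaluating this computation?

Evaluation trace:
emit(1) @ H1 ⇒ out+=1
get @ H0 ⇒ 9
H0 returns (18, 9)
H1 returns [1, (18, 9)]
H2 returns [1, (18, 9)]
H3 returns [[1, (18, 9)]]
= [[1, (18, 9)]]

Answer: [[1, (18, 9)]]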